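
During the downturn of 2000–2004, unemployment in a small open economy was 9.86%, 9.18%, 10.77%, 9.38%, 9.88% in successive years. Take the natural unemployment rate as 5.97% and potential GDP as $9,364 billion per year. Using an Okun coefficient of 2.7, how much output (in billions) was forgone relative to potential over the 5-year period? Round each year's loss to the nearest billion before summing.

Year 2000: gap = -2.7 × (9.86 - 5.97) = -10.503%, loss ≈ 9364 × 10.503/100 ≈ 984.
Year 2001: gap = -2.7 × (9.18 - 5.97) = -8.667%, loss ≈ 9364 × 8.667/100 ≈ 812.
Year 2002: gap = -2.7 × (10.77 - 5.97) = -12.96%, loss ≈ 9364 × 12.96/100 ≈ 1214.
Year 2003: gap = -2.7 × (9.38 - 5.97) = -9.207%, loss ≈ 9364 × 9.207/100 ≈ 862.
Year 2004: gap = -2.7 × (9.88 - 5.97) = -10.557%, loss ≈ 9364 × 10.557/100 ≈ 989.
Total lost output = 984 + 812 + 1214 + 862 + 989 = 4861 billion.

$4,861 billion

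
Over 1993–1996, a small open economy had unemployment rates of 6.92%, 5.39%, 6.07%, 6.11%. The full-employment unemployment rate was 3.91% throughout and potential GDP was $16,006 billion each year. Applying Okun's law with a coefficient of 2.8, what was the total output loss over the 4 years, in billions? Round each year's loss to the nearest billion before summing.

$3,966 billion

Year 1993: gap = -2.8 × (6.92 - 3.91) = -8.428%, loss ≈ 16006 × 8.428/100 ≈ 1349.
Year 1994: gap = -2.8 × (5.39 - 3.91) = -4.144%, loss ≈ 16006 × 4.144/100 ≈ 663.
Year 1995: gap = -2.8 × (6.07 - 3.91) = -6.048%, loss ≈ 16006 × 6.048/100 ≈ 968.
Year 1996: gap = -2.8 × (6.11 - 3.91) = -6.16%, loss ≈ 16006 × 6.16/100 ≈ 986.
Total lost output = 1349 + 663 + 968 + 986 = 3966 billion.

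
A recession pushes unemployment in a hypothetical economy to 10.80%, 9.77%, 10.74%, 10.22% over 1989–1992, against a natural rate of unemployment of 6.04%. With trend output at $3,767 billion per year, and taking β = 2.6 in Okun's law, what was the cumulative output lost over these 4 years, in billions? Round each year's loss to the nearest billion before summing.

$1,700 billion

Year 1989: gap = -2.6 × (10.8 - 6.04) = -12.376%, loss ≈ 3767 × 12.376/100 ≈ 466.
Year 1990: gap = -2.6 × (9.77 - 6.04) = -9.698%, loss ≈ 3767 × 9.698/100 ≈ 365.
Year 1991: gap = -2.6 × (10.74 - 6.04) = -12.22%, loss ≈ 3767 × 12.22/100 ≈ 460.
Year 1992: gap = -2.6 × (10.22 - 6.04) = -10.868%, loss ≈ 3767 × 10.868/100 ≈ 409.
Total lost output = 466 + 365 + 460 + 409 = 1700 billion.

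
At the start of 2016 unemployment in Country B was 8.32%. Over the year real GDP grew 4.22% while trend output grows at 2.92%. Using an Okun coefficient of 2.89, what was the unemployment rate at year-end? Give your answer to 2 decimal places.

7.87%

Growth-rate Okun's law: g_Y = g_Y* - β × Δu, so Δu = (g_Y* - g_Y)/β.
Δu = (2.92 - 4.22)/2.89 = -1.3/2.89 = -0.45 percentage points.
Year-end unemployment = 8.32 - 0.45 = 7.87%.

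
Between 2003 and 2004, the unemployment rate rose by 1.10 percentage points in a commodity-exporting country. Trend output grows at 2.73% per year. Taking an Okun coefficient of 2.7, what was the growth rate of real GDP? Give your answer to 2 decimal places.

Growth-rate Okun's law: g_Y = g_Y* - β × Δu.
g_Y = 2.73 - 2.7 × (1.10) = 2.73 - 2.97 = -0.24%, i.e. -0.24% to 2 d.p.

-0.24%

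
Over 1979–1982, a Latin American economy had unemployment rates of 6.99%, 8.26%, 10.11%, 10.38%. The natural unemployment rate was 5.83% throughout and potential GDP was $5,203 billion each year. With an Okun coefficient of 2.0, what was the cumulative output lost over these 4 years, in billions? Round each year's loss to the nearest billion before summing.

$1,292 billion

Year 1979: gap = -2.0 × (6.99 - 5.83) = -2.32%, loss ≈ 5203 × 2.32/100 ≈ 121.
Year 1980: gap = -2.0 × (8.26 - 5.83) = -4.86%, loss ≈ 5203 × 4.86/100 ≈ 253.
Year 1981: gap = -2.0 × (10.11 - 5.83) = -8.56%, loss ≈ 5203 × 8.56/100 ≈ 445.
Year 1982: gap = -2.0 × (10.38 - 5.83) = -9.1%, loss ≈ 5203 × 9.1/100 ≈ 473.
Total lost output = 121 + 253 + 445 + 473 = 1292 billion.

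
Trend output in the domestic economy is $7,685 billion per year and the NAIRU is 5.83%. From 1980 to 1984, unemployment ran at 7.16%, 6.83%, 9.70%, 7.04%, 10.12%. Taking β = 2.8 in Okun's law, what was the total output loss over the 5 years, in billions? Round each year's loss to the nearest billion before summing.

$2,517 billion

Year 1980: gap = -2.8 × (7.16 - 5.83) = -3.724%, loss ≈ 7685 × 3.724/100 ≈ 286.
Year 1981: gap = -2.8 × (6.83 - 5.83) = -2.8%, loss ≈ 7685 × 2.8/100 ≈ 215.
Year 1982: gap = -2.8 × (9.7 - 5.83) = -10.836%, loss ≈ 7685 × 10.836/100 ≈ 833.
Year 1983: gap = -2.8 × (7.04 - 5.83) = -3.388%, loss ≈ 7685 × 3.388/100 ≈ 260.
Year 1984: gap = -2.8 × (10.12 - 5.83) = -12.012%, loss ≈ 7685 × 12.012/100 ≈ 923.
Total lost output = 286 + 215 + 833 + 260 + 923 = 2517 billion.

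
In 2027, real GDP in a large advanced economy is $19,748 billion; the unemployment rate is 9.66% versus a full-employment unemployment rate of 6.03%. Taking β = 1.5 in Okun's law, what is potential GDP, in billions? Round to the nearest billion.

Unemployment gap = 9.66 - 6.03 = 3.63 points, so output gap = -1.5 × 3.63 = -5.445%.
Since Y = Y* × (1 + gap/100), Y* = 19748/0.94555 ≈ 20885 billion.

$20,885 billion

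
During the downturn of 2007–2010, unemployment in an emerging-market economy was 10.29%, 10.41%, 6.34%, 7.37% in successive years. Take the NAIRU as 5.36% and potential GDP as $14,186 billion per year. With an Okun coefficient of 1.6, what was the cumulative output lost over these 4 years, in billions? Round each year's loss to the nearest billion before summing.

Year 2007: gap = -1.6 × (10.29 - 5.36) = -7.888%, loss ≈ 14186 × 7.888/100 ≈ 1119.
Year 2008: gap = -1.6 × (10.41 - 5.36) = -8.08%, loss ≈ 14186 × 8.08/100 ≈ 1146.
Year 2009: gap = -1.6 × (6.34 - 5.36) = -1.568%, loss ≈ 14186 × 1.568/100 ≈ 222.
Year 2010: gap = -1.6 × (7.37 - 5.36) = -3.216%, loss ≈ 14186 × 3.216/100 ≈ 456.
Total lost output = 1119 + 1146 + 222 + 456 = 2943 billion.

$2,943 billion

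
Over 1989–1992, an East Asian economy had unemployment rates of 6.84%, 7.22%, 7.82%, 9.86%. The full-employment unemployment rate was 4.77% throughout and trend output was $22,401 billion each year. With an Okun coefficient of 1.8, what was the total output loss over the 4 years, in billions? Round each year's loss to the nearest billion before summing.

$5,105 billion

Year 1989: gap = -1.8 × (6.84 - 4.77) = -3.726%, loss ≈ 22401 × 3.726/100 ≈ 835.
Year 1990: gap = -1.8 × (7.22 - 4.77) = -4.41%, loss ≈ 22401 × 4.41/100 ≈ 988.
Year 1991: gap = -1.8 × (7.82 - 4.77) = -5.49%, loss ≈ 22401 × 5.49/100 ≈ 1230.
Year 1992: gap = -1.8 × (9.86 - 4.77) = -9.162%, loss ≈ 22401 × 9.162/100 ≈ 2052.
Total lost output = 835 + 988 + 1230 + 2052 = 5105 billion.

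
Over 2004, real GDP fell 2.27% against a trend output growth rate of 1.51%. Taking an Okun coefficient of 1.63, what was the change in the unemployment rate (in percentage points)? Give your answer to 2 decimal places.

2.32 percentage points

Growth-rate Okun's law: g_Y = g_Y* - β × Δu, so Δu = (g_Y* - g_Y)/β.
Δu = (1.51 + 2.27)/1.63 = 3.78/1.63 = 2.32 percentage points.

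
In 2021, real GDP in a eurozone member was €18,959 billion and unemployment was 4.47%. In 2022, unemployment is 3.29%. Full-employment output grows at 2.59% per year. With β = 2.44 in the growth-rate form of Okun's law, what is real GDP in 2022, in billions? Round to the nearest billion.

€19,996 billion

Δu = 3.29 - 4.47 = -1.18 points.
Okun's law (growth form): g_Y = g_Y* - β × Δu = 2.59 - 2.44 × (-1.18) = 2.59 + 2.8792 = 5.4692%.
Real GDP in the next year = 18959 × (1 + 5.4692/100) = 18959 × 1.054692 ≈ 19996 billion.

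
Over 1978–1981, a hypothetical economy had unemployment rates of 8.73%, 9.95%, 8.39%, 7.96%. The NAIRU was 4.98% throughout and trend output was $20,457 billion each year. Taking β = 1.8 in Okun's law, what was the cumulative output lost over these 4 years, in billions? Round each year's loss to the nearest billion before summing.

Year 1978: gap = -1.8 × (8.73 - 4.98) = -6.75%, loss ≈ 20457 × 6.75/100 ≈ 1381.
Year 1979: gap = -1.8 × (9.95 - 4.98) = -8.946%, loss ≈ 20457 × 8.946/100 ≈ 1830.
Year 1980: gap = -1.8 × (8.39 - 4.98) = -6.138%, loss ≈ 20457 × 6.138/100 ≈ 1256.
Year 1981: gap = -1.8 × (7.96 - 4.98) = -5.364%, loss ≈ 20457 × 5.364/100 ≈ 1097.
Total lost output = 1381 + 1830 + 1256 + 1097 = 5564 billion.

$5,564 billion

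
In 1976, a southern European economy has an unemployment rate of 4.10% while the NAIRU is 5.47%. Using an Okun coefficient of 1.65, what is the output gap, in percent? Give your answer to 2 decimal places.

2.26%

The unemployment gap is 4.1 - 5.47 = -1.37 percentage points.
Okun's law gives an output gap of -1.65 × (-1.37) = 2.2605%, i.e. 2.26% above potential.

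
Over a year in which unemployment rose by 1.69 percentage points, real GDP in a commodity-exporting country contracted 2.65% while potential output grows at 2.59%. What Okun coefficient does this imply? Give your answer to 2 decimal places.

β ≈ 3.10

Growth form: g_Y = g_Y* - β × Δu, so β = (g_Y* - g_Y)/Δu.
β = (2.59 + 2.65)/1.69 = 5.24/1.69 = 3.10.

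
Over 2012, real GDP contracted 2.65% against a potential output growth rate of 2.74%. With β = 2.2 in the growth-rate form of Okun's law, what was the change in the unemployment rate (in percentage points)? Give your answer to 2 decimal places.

Growth-rate Okun's law: g_Y = g_Y* - β × Δu, so Δu = (g_Y* - g_Y)/β.
Δu = (2.74 + 2.65)/2.2 = 5.39/2.2 = 2.45 percentage points.

2.45 percentage points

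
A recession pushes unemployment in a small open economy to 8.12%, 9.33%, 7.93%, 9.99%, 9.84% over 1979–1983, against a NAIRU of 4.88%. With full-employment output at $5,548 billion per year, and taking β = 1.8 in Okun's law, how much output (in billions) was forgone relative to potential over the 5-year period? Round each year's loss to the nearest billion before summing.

$2,078 billion

Year 1979: gap = -1.8 × (8.12 - 4.88) = -5.832%, loss ≈ 5548 × 5.832/100 ≈ 324.
Year 1980: gap = -1.8 × (9.33 - 4.88) = -8.01%, loss ≈ 5548 × 8.01/100 ≈ 444.
Year 1981: gap = -1.8 × (7.93 - 4.88) = -5.49%, loss ≈ 5548 × 5.49/100 ≈ 305.
Year 1982: gap = -1.8 × (9.99 - 4.88) = -9.198%, loss ≈ 5548 × 9.198/100 ≈ 510.
Year 1983: gap = -1.8 × (9.84 - 4.88) = -8.928%, loss ≈ 5548 × 8.928/100 ≈ 495.
Total lost output = 324 + 444 + 305 + 510 + 495 = 2078 billion.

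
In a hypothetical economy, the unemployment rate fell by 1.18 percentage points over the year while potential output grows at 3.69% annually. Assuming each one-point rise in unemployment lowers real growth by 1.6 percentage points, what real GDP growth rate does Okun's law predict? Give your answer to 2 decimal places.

Growth-rate Okun's law: g_Y = g_Y* - β × Δu.
g_Y = 3.69 - 1.6 × (-1.18) = 3.69 + 1.888 = 5.578%, i.e. 5.58% to 2 d.p.

5.58%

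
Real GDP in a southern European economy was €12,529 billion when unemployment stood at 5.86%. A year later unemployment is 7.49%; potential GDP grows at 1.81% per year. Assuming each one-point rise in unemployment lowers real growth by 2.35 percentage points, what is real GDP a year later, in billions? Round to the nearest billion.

€12,276 billion

Δu = 7.49 - 5.86 = 1.63 points.
Okun's law (growth form): g_Y = g_Y* - β × Δu = 1.81 - 2.35 × (1.63) = 1.81 - 3.8305 = -2.0205%.
Real GDP in the next year = 12529 × (1 - 2.0205/100) = 12529 × 0.979795 ≈ 12276 billion.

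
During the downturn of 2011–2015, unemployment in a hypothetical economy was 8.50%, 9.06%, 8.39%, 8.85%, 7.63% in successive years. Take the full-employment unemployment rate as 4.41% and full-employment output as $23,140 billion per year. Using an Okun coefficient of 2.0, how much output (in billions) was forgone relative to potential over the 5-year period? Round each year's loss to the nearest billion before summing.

$9,432 billion

Year 2011: gap = -2.0 × (8.5 - 4.41) = -8.18%, loss ≈ 23140 × 8.18/100 ≈ 1893.
Year 2012: gap = -2.0 × (9.06 - 4.41) = -9.3%, loss ≈ 23140 × 9.3/100 ≈ 2152.
Year 2013: gap = -2.0 × (8.39 - 4.41) = -7.96%, loss ≈ 23140 × 7.96/100 ≈ 1842.
Year 2014: gap = -2.0 × (8.85 - 4.41) = -8.88%, loss ≈ 23140 × 8.88/100 ≈ 2055.
Year 2015: gap = -2.0 × (7.63 - 4.41) = -6.44%, loss ≈ 23140 × 6.44/100 ≈ 1490.
Total lost output = 1893 + 2152 + 1842 + 2055 + 1490 = 9432 billion.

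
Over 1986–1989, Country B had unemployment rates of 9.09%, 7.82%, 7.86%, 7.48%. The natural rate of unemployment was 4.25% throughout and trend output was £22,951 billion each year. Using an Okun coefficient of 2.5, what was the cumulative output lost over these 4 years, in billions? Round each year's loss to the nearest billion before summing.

£8,749 billion

Year 1986: gap = -2.5 × (9.09 - 4.25) = -12.1%, loss ≈ 22951 × 12.1/100 ≈ 2777.
Year 1987: gap = -2.5 × (7.82 - 4.25) = -8.925%, loss ≈ 22951 × 8.925/100 ≈ 2048.
Year 1988: gap = -2.5 × (7.86 - 4.25) = -9.025%, loss ≈ 22951 × 9.025/100 ≈ 2071.
Year 1989: gap = -2.5 × (7.48 - 4.25) = -8.075%, loss ≈ 22951 × 8.075/100 ≈ 1853.
Total lost output = 2777 + 2048 + 2071 + 1853 = 8749 billion.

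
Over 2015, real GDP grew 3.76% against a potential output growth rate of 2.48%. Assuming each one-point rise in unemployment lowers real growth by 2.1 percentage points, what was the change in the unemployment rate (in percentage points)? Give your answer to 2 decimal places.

Growth-rate Okun's law: g_Y = g_Y* - β × Δu, so Δu = (g_Y* - g_Y)/β.
Δu = (2.48 - 3.76)/2.1 = -1.28/2.1 = -0.61 percentage points.

-0.61 percentage points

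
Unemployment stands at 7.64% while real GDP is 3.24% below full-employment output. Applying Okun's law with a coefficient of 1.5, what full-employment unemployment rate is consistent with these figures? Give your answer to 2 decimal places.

From Okun's law, u - u* = -(output gap)/β = -(-3.24)/1.5 = 2.16 points.
So u* = 7.64 - 2.16 = 5.48%.

5.48%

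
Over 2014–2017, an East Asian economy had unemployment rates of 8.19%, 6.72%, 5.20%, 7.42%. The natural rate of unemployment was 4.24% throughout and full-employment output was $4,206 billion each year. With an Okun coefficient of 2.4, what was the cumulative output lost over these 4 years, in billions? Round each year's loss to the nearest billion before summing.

Year 2014: gap = -2.4 × (8.19 - 4.24) = -9.48%, loss ≈ 4206 × 9.48/100 ≈ 399.
Year 2015: gap = -2.4 × (6.72 - 4.24) = -5.952%, loss ≈ 4206 × 5.952/100 ≈ 250.
Year 2016: gap = -2.4 × (5.2 - 4.24) = -2.304%, loss ≈ 4206 × 2.304/100 ≈ 97.
Year 2017: gap = -2.4 × (7.42 - 4.24) = -7.632%, loss ≈ 4206 × 7.632/100 ≈ 321.
Total lost output = 399 + 250 + 97 + 321 = 1067 billion.

$1,067 billion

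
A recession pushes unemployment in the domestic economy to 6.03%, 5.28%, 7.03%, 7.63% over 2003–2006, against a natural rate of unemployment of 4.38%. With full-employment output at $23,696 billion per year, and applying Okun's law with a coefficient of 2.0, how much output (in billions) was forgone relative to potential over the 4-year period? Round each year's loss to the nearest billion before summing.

$4,005 billion

Year 2003: gap = -2.0 × (6.03 - 4.38) = -3.3%, loss ≈ 23696 × 3.3/100 ≈ 782.
Year 2004: gap = -2.0 × (5.28 - 4.38) = -1.8%, loss ≈ 23696 × 1.8/100 ≈ 427.
Year 2005: gap = -2.0 × (7.03 - 4.38) = -5.3%, loss ≈ 23696 × 5.3/100 ≈ 1256.
Year 2006: gap = -2.0 × (7.63 - 4.38) = -6.5%, loss ≈ 23696 × 6.5/100 ≈ 1540.
Total lost output = 782 + 427 + 1256 + 1540 = 4005 billion.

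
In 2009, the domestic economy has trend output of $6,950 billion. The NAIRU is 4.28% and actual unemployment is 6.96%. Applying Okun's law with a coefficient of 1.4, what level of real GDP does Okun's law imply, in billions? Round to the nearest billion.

$6,689 billion

Unemployment gap = 6.96 - 4.28 = 2.68 points, so the output gap is -1.4 × 2.68 = -3.752%.
Actual GDP = 6950 × (1 - 3.752/100) = 6950 × 0.96248 ≈ 6689 billion.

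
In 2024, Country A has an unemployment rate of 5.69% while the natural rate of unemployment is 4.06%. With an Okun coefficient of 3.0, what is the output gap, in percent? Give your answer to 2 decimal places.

The unemployment gap is 5.69 - 4.06 = 1.63 percentage points.
Okun's law gives an output gap of -3 × 1.63 = -4.89%, i.e. 4.89% below potential.

-4.89%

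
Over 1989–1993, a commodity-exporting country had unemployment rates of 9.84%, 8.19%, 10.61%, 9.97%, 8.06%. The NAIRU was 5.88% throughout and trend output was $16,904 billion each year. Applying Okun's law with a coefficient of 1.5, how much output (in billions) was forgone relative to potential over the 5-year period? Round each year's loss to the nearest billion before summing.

$4,379 billion

Year 1989: gap = -1.5 × (9.84 - 5.88) = -5.94%, loss ≈ 16904 × 5.94/100 ≈ 1004.
Year 1990: gap = -1.5 × (8.19 - 5.88) = -3.465%, loss ≈ 16904 × 3.465/100 ≈ 586.
Year 1991: gap = -1.5 × (10.61 - 5.88) = -7.095%, loss ≈ 16904 × 7.095/100 ≈ 1199.
Year 1992: gap = -1.5 × (9.97 - 5.88) = -6.135%, loss ≈ 16904 × 6.135/100 ≈ 1037.
Year 1993: gap = -1.5 × (8.06 - 5.88) = -3.27%, loss ≈ 16904 × 3.27/100 ≈ 553.
Total lost output = 1004 + 586 + 1199 + 1037 + 553 = 4379 billion.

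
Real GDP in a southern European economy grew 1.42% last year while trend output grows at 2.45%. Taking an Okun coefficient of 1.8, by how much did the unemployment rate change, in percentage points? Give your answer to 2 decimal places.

Growth-rate Okun's law: g_Y = g_Y* - β × Δu, so Δu = (g_Y* - g_Y)/β.
Δu = (2.45 - 1.42)/1.8 = 1.03/1.8 = 0.57 percentage points.

0.57 percentage points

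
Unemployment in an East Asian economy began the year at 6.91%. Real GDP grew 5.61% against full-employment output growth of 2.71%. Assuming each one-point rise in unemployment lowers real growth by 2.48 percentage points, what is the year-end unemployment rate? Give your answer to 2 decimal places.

5.74%

Growth-rate Okun's law: g_Y = g_Y* - β × Δu, so Δu = (g_Y* - g_Y)/β.
Δu = (2.71 - 5.61)/2.48 = -2.9/2.48 = -1.17 percentage points.
Year-end unemployment = 6.91 - 1.17 = 5.74%.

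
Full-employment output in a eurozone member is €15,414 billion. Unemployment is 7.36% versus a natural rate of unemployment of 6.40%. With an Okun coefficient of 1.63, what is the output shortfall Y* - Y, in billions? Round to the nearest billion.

Output gap = -1.63 × (7.36 - 6.4) = -1.63 × 0.96 = -1.5648%.
Actual GDP ≈ 15414 × 0.984352 ≈ 15173 billion, so the shortfall is 15414 - 15173 = 241 billion.

€241 billion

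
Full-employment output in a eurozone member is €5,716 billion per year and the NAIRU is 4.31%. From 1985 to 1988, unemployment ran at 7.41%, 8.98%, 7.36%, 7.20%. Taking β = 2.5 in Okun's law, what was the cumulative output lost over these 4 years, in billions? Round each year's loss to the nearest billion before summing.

Year 1985: gap = -2.5 × (7.41 - 4.31) = -7.75%, loss ≈ 5716 × 7.75/100 ≈ 443.
Year 1986: gap = -2.5 × (8.98 - 4.31) = -11.675%, loss ≈ 5716 × 11.675/100 ≈ 667.
Year 1987: gap = -2.5 × (7.36 - 4.31) = -7.625%, loss ≈ 5716 × 7.625/100 ≈ 436.
Year 1988: gap = -2.5 × (7.2 - 4.31) = -7.225%, loss ≈ 5716 × 7.225/100 ≈ 413.
Total lost output = 443 + 667 + 436 + 413 = 1959 billion.

€1,959 billion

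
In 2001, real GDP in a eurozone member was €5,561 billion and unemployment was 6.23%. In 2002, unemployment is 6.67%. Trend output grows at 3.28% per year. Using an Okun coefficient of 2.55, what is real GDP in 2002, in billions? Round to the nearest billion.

Δu = 6.67 - 6.23 = 0.44 points.
Okun's law (growth form): g_Y = g_Y* - β × Δu = 3.28 - 2.55 × (0.44) = 3.28 - 1.122 = 2.158%.
Real GDP in the next year = 5561 × (1 + 2.158/100) = 5561 × 1.02158 ≈ 5681 billion.

€5,681 billion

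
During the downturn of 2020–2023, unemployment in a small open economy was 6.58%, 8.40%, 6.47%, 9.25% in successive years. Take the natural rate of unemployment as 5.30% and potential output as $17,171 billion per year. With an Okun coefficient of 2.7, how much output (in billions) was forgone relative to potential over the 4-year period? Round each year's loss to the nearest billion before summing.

Year 2020: gap = -2.7 × (6.58 - 5.3) = -3.456%, loss ≈ 17171 × 3.456/100 ≈ 593.
Year 2021: gap = -2.7 × (8.4 - 5.3) = -8.37%, loss ≈ 17171 × 8.37/100 ≈ 1437.
Year 2022: gap = -2.7 × (6.47 - 5.3) = -3.159%, loss ≈ 17171 × 3.159/100 ≈ 542.
Year 2023: gap = -2.7 × (9.25 - 5.3) = -10.665%, loss ≈ 17171 × 10.665/100 ≈ 1831.
Total lost output = 593 + 1437 + 542 + 1831 = 4403 billion.

$4,403 billion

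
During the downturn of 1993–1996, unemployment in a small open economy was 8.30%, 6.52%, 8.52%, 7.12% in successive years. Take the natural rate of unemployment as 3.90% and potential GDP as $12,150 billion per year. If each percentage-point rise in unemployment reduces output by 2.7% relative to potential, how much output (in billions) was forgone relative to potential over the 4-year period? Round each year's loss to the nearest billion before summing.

Year 1993: gap = -2.7 × (8.3 - 3.9) = -11.88%, loss ≈ 12150 × 11.88/100 ≈ 1443.
Year 1994: gap = -2.7 × (6.52 - 3.9) = -7.074%, loss ≈ 12150 × 7.074/100 ≈ 859.
Year 1995: gap = -2.7 × (8.52 - 3.9) = -12.474%, loss ≈ 12150 × 12.474/100 ≈ 1516.
Year 1996: gap = -2.7 × (7.12 - 3.9) = -8.694%, loss ≈ 12150 × 8.694/100 ≈ 1056.
Total lost output = 1443 + 859 + 1516 + 1056 = 4874 billion.

$4,874 billion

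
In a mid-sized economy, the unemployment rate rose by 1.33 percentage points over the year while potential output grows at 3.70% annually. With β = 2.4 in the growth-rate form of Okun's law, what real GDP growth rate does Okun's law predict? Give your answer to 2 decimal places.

0.51%

Growth-rate Okun's law: g_Y = g_Y* - β × Δu.
g_Y = 3.70 - 2.4 × (1.33) = 3.7 - 3.192 = 0.508%, i.e. 0.51% to 2 d.p.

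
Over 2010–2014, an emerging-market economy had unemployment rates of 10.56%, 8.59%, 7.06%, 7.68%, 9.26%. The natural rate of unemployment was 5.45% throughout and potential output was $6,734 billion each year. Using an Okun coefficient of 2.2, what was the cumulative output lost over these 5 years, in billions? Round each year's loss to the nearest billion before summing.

Year 2010: gap = -2.2 × (10.56 - 5.45) = -11.242%, loss ≈ 6734 × 11.242/100 ≈ 757.
Year 2011: gap = -2.2 × (8.59 - 5.45) = -6.908%, loss ≈ 6734 × 6.908/100 ≈ 465.
Year 2012: gap = -2.2 × (7.06 - 5.45) = -3.542%, loss ≈ 6734 × 3.542/100 ≈ 239.
Year 2013: gap = -2.2 × (7.68 - 5.45) = -4.906%, loss ≈ 6734 × 4.906/100 ≈ 330.
Year 2014: gap = -2.2 × (9.26 - 5.45) = -8.382%, loss ≈ 6734 × 8.382/100 ≈ 564.
Total lost output = 757 + 465 + 239 + 330 + 564 = 2355 billion.

$2,355 billion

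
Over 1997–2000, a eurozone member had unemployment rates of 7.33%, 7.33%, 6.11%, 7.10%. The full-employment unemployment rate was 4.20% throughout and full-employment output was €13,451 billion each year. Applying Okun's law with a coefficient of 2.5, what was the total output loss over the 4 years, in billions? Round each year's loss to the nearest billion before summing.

€3,723 billion

Year 1997: gap = -2.5 × (7.33 - 4.2) = -7.825%, loss ≈ 13451 × 7.825/100 ≈ 1053.
Year 1998: gap = -2.5 × (7.33 - 4.2) = -7.825%, loss ≈ 13451 × 7.825/100 ≈ 1053.
Year 1999: gap = -2.5 × (6.11 - 4.2) = -4.775%, loss ≈ 13451 × 4.775/100 ≈ 642.
Year 2000: gap = -2.5 × (7.1 - 4.2) = -7.25%, loss ≈ 13451 × 7.25/100 ≈ 975.
Total lost output = 1053 + 1053 + 642 + 975 = 3723 billion.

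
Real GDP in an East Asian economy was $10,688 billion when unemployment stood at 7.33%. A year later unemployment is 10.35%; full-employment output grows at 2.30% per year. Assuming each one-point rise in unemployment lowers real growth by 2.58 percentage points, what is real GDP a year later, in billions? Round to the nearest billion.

Δu = 10.35 - 7.33 = 3.02 points.
Okun's law (growth form): g_Y = g_Y* - β × Δu = 2.30 - 2.58 × (3.02) = 2.3 - 7.7916 = -5.4916%.
Real GDP in the next year = 10688 × (1 - 5.4916/100) = 10688 × 0.945084 ≈ 10101 billion.

$10,101 billion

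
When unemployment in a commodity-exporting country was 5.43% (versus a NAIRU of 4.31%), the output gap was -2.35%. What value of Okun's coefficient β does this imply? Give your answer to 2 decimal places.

β ≈ 2.10

Okun's law: output gap = -β × (u - u*).
-2.35 = -β × (5.43 - 4.31) = -β × 1.12, so β = 2.35/1.12 = 2.10.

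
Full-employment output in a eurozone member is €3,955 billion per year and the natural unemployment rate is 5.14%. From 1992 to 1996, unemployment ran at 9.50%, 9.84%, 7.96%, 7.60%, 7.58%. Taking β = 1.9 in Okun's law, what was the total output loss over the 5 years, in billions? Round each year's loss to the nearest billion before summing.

Year 1992: gap = -1.9 × (9.5 - 5.14) = -8.284%, loss ≈ 3955 × 8.284/100 ≈ 328.
Year 1993: gap = -1.9 × (9.84 - 5.14) = -8.93%, loss ≈ 3955 × 8.93/100 ≈ 353.
Year 1994: gap = -1.9 × (7.96 - 5.14) = -5.358%, loss ≈ 3955 × 5.358/100 ≈ 212.
Year 1995: gap = -1.9 × (7.6 - 5.14) = -4.674%, loss ≈ 3955 × 4.674/100 ≈ 185.
Year 1996: gap = -1.9 × (7.58 - 5.14) = -4.636%, loss ≈ 3955 × 4.636/100 ≈ 183.
Total lost output = 328 + 353 + 212 + 185 + 183 = 1261 billion.

€1,261 billion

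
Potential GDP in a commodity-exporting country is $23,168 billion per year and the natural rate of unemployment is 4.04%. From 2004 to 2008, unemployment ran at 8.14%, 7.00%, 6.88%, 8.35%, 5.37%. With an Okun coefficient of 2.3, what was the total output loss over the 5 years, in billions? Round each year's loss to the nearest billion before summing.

Year 2004: gap = -2.3 × (8.14 - 4.04) = -9.43%, loss ≈ 23168 × 9.43/100 ≈ 2185.
Year 2005: gap = -2.3 × (7 - 4.04) = -6.808%, loss ≈ 23168 × 6.808/100 ≈ 1577.
Year 2006: gap = -2.3 × (6.88 - 4.04) = -6.532%, loss ≈ 23168 × 6.532/100 ≈ 1513.
Year 2007: gap = -2.3 × (8.35 - 4.04) = -9.913%, loss ≈ 23168 × 9.913/100 ≈ 2297.
Year 2008: gap = -2.3 × (5.37 - 4.04) = -3.059%, loss ≈ 23168 × 3.059/100 ≈ 709.
Total lost output = 2185 + 1577 + 1513 + 2297 + 709 = 8281 billion.

$8,281 billion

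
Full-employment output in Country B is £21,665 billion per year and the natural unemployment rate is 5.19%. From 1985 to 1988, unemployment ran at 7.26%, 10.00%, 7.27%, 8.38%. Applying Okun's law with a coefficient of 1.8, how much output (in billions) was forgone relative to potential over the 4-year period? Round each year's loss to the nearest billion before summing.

Year 1985: gap = -1.8 × (7.26 - 5.19) = -3.726%, loss ≈ 21665 × 3.726/100 ≈ 807.
Year 1986: gap = -1.8 × (10 - 5.19) = -8.658%, loss ≈ 21665 × 8.658/100 ≈ 1876.
Year 1987: gap = -1.8 × (7.27 - 5.19) = -3.744%, loss ≈ 21665 × 3.744/100 ≈ 811.
Year 1988: gap = -1.8 × (8.38 - 5.19) = -5.742%, loss ≈ 21665 × 5.742/100 ≈ 1244.
Total lost output = 807 + 1876 + 811 + 1244 = 4738 billion.

£4,738 billion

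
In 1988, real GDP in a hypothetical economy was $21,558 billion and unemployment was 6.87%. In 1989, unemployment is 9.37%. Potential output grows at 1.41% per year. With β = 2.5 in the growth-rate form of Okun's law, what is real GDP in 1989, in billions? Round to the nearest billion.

$20,515 billion

Δu = 9.37 - 6.87 = 2.5 points.
Okun's law (growth form): g_Y = g_Y* - β × Δu = 1.41 - 2.5 × (2.50) = 1.41 - 6.25 = -4.84%.
Real GDP in the next year = 21558 × (1 - 4.84/100) = 21558 × 0.9516 ≈ 20515 billion.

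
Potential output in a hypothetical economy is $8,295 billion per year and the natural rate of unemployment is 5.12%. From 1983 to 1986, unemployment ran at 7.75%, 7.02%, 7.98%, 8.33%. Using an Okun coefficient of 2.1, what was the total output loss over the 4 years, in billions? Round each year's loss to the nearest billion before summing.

Year 1983: gap = -2.1 × (7.75 - 5.12) = -5.523%, loss ≈ 8295 × 5.523/100 ≈ 458.
Year 1984: gap = -2.1 × (7.02 - 5.12) = -3.99%, loss ≈ 8295 × 3.99/100 ≈ 331.
Year 1985: gap = -2.1 × (7.98 - 5.12) = -6.006%, loss ≈ 8295 × 6.006/100 ≈ 498.
Year 1986: gap = -2.1 × (8.33 - 5.12) = -6.741%, loss ≈ 8295 × 6.741/100 ≈ 559.
Total lost output = 458 + 331 + 498 + 559 = 1846 billion.

$1,846 billion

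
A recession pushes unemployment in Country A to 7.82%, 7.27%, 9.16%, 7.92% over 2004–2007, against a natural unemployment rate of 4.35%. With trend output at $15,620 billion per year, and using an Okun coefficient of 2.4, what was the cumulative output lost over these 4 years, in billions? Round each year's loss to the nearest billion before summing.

Year 2004: gap = -2.4 × (7.82 - 4.35) = -8.328%, loss ≈ 15620 × 8.328/100 ≈ 1301.
Year 2005: gap = -2.4 × (7.27 - 4.35) = -7.008%, loss ≈ 15620 × 7.008/100 ≈ 1095.
Year 2006: gap = -2.4 × (9.16 - 4.35) = -11.544%, loss ≈ 15620 × 11.544/100 ≈ 1803.
Year 2007: gap = -2.4 × (7.92 - 4.35) = -8.568%, loss ≈ 15620 × 8.568/100 ≈ 1338.
Total lost output = 1301 + 1095 + 1803 + 1338 = 5537 billion.

$5,537 billion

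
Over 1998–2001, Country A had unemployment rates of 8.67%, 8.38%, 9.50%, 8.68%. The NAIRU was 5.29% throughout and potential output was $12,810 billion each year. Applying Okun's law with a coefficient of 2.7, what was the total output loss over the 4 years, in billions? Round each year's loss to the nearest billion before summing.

$4,866 billion

Year 1998: gap = -2.7 × (8.67 - 5.29) = -9.126%, loss ≈ 12810 × 9.126/100 ≈ 1169.
Year 1999: gap = -2.7 × (8.38 - 5.29) = -8.343%, loss ≈ 12810 × 8.343/100 ≈ 1069.
Year 2000: gap = -2.7 × (9.5 - 5.29) = -11.367%, loss ≈ 12810 × 11.367/100 ≈ 1456.
Year 2001: gap = -2.7 × (8.68 - 5.29) = -9.153%, loss ≈ 12810 × 9.153/100 ≈ 1172.
Total lost output = 1169 + 1069 + 1456 + 1172 = 4866 billion.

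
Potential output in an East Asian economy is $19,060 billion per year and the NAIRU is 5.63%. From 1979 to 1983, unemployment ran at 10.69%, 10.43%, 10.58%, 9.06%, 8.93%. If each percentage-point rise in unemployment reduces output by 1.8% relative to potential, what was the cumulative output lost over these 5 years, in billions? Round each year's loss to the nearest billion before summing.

Year 1979: gap = -1.8 × (10.69 - 5.63) = -9.108%, loss ≈ 19060 × 9.108/100 ≈ 1736.
Year 1980: gap = -1.8 × (10.43 - 5.63) = -8.64%, loss ≈ 19060 × 8.64/100 ≈ 1647.
Year 1981: gap = -1.8 × (10.58 - 5.63) = -8.91%, loss ≈ 19060 × 8.91/100 ≈ 1698.
Year 1982: gap = -1.8 × (9.06 - 5.63) = -6.174%, loss ≈ 19060 × 6.174/100 ≈ 1177.
Year 1983: gap = -1.8 × (8.93 - 5.63) = -5.94%, loss ≈ 19060 × 5.94/100 ≈ 1132.
Total lost output = 1736 + 1647 + 1698 + 1177 + 1132 = 7390 billion.

$7,390 billion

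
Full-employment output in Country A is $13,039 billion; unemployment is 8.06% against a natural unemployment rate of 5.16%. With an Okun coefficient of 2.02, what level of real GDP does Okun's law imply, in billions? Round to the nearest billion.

$12,275 billion

Unemployment gap = 8.06 - 5.16 = 2.9 points, so the output gap is -2.02 × 2.9 = -5.858%.
Actual GDP = 13039 × (1 - 5.858/100) = 13039 × 0.94142 ≈ 12275 billion.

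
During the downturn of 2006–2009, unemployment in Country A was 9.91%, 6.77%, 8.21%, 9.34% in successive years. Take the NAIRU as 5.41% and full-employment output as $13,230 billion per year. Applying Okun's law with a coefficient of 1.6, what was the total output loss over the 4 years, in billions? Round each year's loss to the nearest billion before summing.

$2,666 billion

Year 2006: gap = -1.6 × (9.91 - 5.41) = -7.2%, loss ≈ 13230 × 7.2/100 ≈ 953.
Year 2007: gap = -1.6 × (6.77 - 5.41) = -2.176%, loss ≈ 13230 × 2.176/100 ≈ 288.
Year 2008: gap = -1.6 × (8.21 - 5.41) = -4.48%, loss ≈ 13230 × 4.48/100 ≈ 593.
Year 2009: gap = -1.6 × (9.34 - 5.41) = -6.288%, loss ≈ 13230 × 6.288/100 ≈ 832.
Total lost output = 953 + 288 + 593 + 832 = 2666 billion.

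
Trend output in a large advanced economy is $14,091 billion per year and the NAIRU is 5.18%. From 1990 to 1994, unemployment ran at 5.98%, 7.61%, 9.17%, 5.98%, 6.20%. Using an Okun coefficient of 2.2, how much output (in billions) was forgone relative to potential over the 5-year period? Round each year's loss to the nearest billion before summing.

Year 1990: gap = -2.2 × (5.98 - 5.18) = -1.76%, loss ≈ 14091 × 1.76/100 ≈ 248.
Year 1991: gap = -2.2 × (7.61 - 5.18) = -5.346%, loss ≈ 14091 × 5.346/100 ≈ 753.
Year 1992: gap = -2.2 × (9.17 - 5.18) = -8.778%, loss ≈ 14091 × 8.778/100 ≈ 1237.
Year 1993: gap = -2.2 × (5.98 - 5.18) = -1.76%, loss ≈ 14091 × 1.76/100 ≈ 248.
Year 1994: gap = -2.2 × (6.2 - 5.18) = -2.244%, loss ≈ 14091 × 2.244/100 ≈ 316.
Total lost output = 248 + 753 + 1237 + 248 + 316 = 2802 billion.

$2,802 billion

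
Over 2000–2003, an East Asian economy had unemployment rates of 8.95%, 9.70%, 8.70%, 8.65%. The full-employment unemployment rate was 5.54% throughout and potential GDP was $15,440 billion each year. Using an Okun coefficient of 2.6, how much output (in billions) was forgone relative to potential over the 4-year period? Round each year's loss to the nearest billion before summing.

Year 2000: gap = -2.6 × (8.95 - 5.54) = -8.866%, loss ≈ 15440 × 8.866/100 ≈ 1369.
Year 2001: gap = -2.6 × (9.7 - 5.54) = -10.816%, loss ≈ 15440 × 10.816/100 ≈ 1670.
Year 2002: gap = -2.6 × (8.7 - 5.54) = -8.216%, loss ≈ 15440 × 8.216/100 ≈ 1269.
Year 2003: gap = -2.6 × (8.65 - 5.54) = -8.086%, loss ≈ 15440 × 8.086/100 ≈ 1248.
Total lost output = 1369 + 1670 + 1269 + 1248 = 5556 billion.

$5,556 billion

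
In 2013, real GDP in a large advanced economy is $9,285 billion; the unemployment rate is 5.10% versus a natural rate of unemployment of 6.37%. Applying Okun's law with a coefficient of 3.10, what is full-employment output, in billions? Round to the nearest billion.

$8,933 billion

Unemployment gap = 5.1 - 6.37 = -1.27 points, so output gap = -3.1 × (-1.27) = 3.937%.
Since Y = Y* × (1 + gap/100), Y* = 9285/1.03937 ≈ 8933 billion.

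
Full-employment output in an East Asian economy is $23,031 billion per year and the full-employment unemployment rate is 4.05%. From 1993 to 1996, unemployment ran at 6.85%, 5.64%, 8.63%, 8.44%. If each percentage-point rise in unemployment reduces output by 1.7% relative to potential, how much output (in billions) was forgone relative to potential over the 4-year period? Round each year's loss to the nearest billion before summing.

$5,231 billion

Year 1993: gap = -1.7 × (6.85 - 4.05) = -4.76%, loss ≈ 23031 × 4.76/100 ≈ 1096.
Year 1994: gap = -1.7 × (5.64 - 4.05) = -2.703%, loss ≈ 23031 × 2.703/100 ≈ 623.
Year 1995: gap = -1.7 × (8.63 - 4.05) = -7.786%, loss ≈ 23031 × 7.786/100 ≈ 1793.
Year 1996: gap = -1.7 × (8.44 - 4.05) = -7.463%, loss ≈ 23031 × 7.463/100 ≈ 1719.
Total lost output = 1096 + 623 + 1793 + 1719 = 5231 billion.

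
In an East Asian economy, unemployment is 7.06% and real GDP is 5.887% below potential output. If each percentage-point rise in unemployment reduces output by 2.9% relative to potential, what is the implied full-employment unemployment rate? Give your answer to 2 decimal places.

5.03%

From Okun's law, u - u* = -(output gap)/β = -(-5.887)/2.9 = 2.03 points.
So u* = 7.06 - 2.03 = 5.03%.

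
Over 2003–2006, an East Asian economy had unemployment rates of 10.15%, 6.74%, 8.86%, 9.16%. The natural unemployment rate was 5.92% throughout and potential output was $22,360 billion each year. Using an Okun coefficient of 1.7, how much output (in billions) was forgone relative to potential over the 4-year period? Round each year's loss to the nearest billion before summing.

Year 2003: gap = -1.7 × (10.15 - 5.92) = -7.191%, loss ≈ 22360 × 7.191/100 ≈ 1608.
Year 2004: gap = -1.7 × (6.74 - 5.92) = -1.394%, loss ≈ 22360 × 1.394/100 ≈ 312.
Year 2005: gap = -1.7 × (8.86 - 5.92) = -4.998%, loss ≈ 22360 × 4.998/100 ≈ 1118.
Year 2006: gap = -1.7 × (9.16 - 5.92) = -5.508%, loss ≈ 22360 × 5.508/100 ≈ 1232.
Total lost output = 1608 + 312 + 1118 + 1232 = 4270 billion.

$4,270 billion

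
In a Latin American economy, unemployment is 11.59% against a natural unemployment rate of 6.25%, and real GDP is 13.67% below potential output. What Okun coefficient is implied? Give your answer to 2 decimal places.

β ≈ 2.56

Okun's law: output gap = -β × (u - u*).
-13.67 = -β × (11.59 - 6.25) = -β × 5.34, so β = 13.67/5.34 = 2.56.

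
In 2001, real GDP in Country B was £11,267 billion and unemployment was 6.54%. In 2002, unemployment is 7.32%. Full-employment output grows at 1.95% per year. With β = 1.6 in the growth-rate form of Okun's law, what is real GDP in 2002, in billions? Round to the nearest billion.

Δu = 7.32 - 6.54 = 0.78 points.
Okun's law (growth form): g_Y = g_Y* - β × Δu = 1.95 - 1.6 × (0.78) = 1.95 - 1.248 = 0.702%.
Real GDP in the next year = 11267 × (1 + 0.702/100) = 11267 × 1.00702 ≈ 11346 billion.

£11,346 billion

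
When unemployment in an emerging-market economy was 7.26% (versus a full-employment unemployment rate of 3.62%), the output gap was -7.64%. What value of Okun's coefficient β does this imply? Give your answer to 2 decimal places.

β ≈ 2.10

Okun's law: output gap = -β × (u - u*).
-7.64 = -β × (7.26 - 3.62) = -β × 3.64, so β = 7.64/3.64 = 2.10.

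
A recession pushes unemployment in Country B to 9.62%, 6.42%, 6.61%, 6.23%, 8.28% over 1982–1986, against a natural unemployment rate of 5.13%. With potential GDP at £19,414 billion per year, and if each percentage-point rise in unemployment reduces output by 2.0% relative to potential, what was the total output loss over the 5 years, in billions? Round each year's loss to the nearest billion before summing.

Year 1982: gap = -2.0 × (9.62 - 5.13) = -8.98%, loss ≈ 19414 × 8.98/100 ≈ 1743.
Year 1983: gap = -2.0 × (6.42 - 5.13) = -2.58%, loss ≈ 19414 × 2.58/100 ≈ 501.
Year 1984: gap = -2.0 × (6.61 - 5.13) = -2.96%, loss ≈ 19414 × 2.96/100 ≈ 575.
Year 1985: gap = -2.0 × (6.23 - 5.13) = -2.2%, loss ≈ 19414 × 2.2/100 ≈ 427.
Year 1986: gap = -2.0 × (8.28 - 5.13) = -6.3%, loss ≈ 19414 × 6.3/100 ≈ 1223.
Total lost output = 1743 + 501 + 575 + 427 + 1223 = 4469 billion.

£4,469 billion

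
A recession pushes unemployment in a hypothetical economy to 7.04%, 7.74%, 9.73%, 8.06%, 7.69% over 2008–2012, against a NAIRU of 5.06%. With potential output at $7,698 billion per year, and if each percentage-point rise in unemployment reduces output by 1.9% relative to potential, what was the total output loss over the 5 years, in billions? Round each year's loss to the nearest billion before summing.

Year 2008: gap = -1.9 × (7.04 - 5.06) = -3.762%, loss ≈ 7698 × 3.762/100 ≈ 290.
Year 2009: gap = -1.9 × (7.74 - 5.06) = -5.092%, loss ≈ 7698 × 5.092/100 ≈ 392.
Year 2010: gap = -1.9 × (9.73 - 5.06) = -8.873%, loss ≈ 7698 × 8.873/100 ≈ 683.
Year 2011: gap = -1.9 × (8.06 - 5.06) = -5.7%, loss ≈ 7698 × 5.7/100 ≈ 439.
Year 2012: gap = -1.9 × (7.69 - 5.06) = -4.997%, loss ≈ 7698 × 4.997/100 ≈ 385.
Total lost output = 290 + 392 + 683 + 439 + 385 = 2189 billion.

$2,189 billion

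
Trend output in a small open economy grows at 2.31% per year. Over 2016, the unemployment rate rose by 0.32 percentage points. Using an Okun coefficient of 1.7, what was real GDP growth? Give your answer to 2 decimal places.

Growth-rate Okun's law: g_Y = g_Y* - β × Δu.
g_Y = 2.31 - 1.7 × (0.32) = 2.31 - 0.544 = 1.766%, i.e. 1.77% to 2 d.p.

1.77%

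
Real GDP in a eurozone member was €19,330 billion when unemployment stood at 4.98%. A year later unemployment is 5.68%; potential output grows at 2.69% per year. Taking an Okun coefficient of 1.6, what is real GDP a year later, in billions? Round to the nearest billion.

€19,633 billion

Δu = 5.68 - 4.98 = 0.7 points.
Okun's law (growth form): g_Y = g_Y* - β × Δu = 2.69 - 1.6 × (0.70) = 2.69 - 1.12 = 1.57%.
Real GDP in the next year = 19330 × (1 + 1.57/100) = 19330 × 1.0157 ≈ 19633 billion.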